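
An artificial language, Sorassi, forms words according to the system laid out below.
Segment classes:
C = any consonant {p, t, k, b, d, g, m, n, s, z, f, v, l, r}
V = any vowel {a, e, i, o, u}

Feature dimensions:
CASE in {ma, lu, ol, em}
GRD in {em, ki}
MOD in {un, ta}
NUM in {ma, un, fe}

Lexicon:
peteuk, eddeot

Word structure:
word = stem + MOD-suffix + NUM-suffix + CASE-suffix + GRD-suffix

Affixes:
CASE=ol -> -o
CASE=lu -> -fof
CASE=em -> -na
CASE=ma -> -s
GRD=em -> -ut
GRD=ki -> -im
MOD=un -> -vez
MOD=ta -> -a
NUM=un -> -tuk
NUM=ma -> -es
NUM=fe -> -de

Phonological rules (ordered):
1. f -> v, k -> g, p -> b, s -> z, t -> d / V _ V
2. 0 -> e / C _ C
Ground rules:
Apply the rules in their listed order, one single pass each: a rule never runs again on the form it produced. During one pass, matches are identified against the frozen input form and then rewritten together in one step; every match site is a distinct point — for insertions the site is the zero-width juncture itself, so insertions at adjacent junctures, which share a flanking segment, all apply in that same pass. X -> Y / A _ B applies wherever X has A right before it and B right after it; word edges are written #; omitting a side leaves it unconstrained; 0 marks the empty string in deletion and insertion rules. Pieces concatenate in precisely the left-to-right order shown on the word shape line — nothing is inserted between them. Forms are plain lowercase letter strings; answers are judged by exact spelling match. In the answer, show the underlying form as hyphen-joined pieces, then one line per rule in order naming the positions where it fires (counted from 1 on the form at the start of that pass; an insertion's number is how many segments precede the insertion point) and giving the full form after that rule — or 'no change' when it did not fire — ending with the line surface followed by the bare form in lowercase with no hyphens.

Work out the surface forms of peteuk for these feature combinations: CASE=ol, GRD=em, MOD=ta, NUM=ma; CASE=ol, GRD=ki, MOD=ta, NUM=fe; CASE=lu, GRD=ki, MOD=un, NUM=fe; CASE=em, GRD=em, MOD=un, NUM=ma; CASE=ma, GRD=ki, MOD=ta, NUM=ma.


cell CASE=ol, GRD=em, MOD=ta, NUM=ma:
underlying: peteuk-a-es-o-ut
1. f -> v, k -> g, p -> b, s -> z, t -> d / V _ V: fires at position(s) 3, 6, 9: pedeugaezout
2. 0 -> e / C _ C: no change
surface: pedeugaezout

cell CASE=ol, GRD=ki, MOD=ta, NUM=fe:
underlying: peteuk-a-de-o-im
1. f -> v, k -> g, p -> b, s -> z, t -> d / V _ V: fires at position(s) 3, 6: pedeugadeoim
2. 0 -> e / C _ C: no change
surface: pedeugadeoim

cell CASE=lu, GRD=ki, MOD=un, NUM=fe:
underlying: peteuk-vez-de-fof-im
1. f -> v, k -> g, p -> b, s -> z, t -> d / V _ V: fires at position(s) 3, 12, 14: pedeukvezdevovim
2. 0 -> e / C _ C: inserts after position(s) 6, 9: pedeukevezedevovim
surface: pedeukevezedevovim

cell CASE=em, GRD=em, MOD=un, NUM=ma:
underlying: peteuk-vez-es-na-ut
1. f -> v, k -> g, p -> b, s -> z, t -> d / V _ V: fires at position(s) 3: pedeukvezesnaut
2. 0 -> e / C _ C: inserts after position(s) 6, 11: pedeukevezesenaut
surface: pedeukevezesenaut

cell CASE=ma, GRD=ki, MOD=ta, NUM=ma:
underlying: peteuk-a-es-s-im
1. f -> v, k -> g, p -> b, s -> z, t -> d / V _ V: fires at position(s) 3, 6: pedeugaessim
2. 0 -> e / C _ C: inserts after position(s) 9: pedeugaesesim
surface: pedeugaesesim


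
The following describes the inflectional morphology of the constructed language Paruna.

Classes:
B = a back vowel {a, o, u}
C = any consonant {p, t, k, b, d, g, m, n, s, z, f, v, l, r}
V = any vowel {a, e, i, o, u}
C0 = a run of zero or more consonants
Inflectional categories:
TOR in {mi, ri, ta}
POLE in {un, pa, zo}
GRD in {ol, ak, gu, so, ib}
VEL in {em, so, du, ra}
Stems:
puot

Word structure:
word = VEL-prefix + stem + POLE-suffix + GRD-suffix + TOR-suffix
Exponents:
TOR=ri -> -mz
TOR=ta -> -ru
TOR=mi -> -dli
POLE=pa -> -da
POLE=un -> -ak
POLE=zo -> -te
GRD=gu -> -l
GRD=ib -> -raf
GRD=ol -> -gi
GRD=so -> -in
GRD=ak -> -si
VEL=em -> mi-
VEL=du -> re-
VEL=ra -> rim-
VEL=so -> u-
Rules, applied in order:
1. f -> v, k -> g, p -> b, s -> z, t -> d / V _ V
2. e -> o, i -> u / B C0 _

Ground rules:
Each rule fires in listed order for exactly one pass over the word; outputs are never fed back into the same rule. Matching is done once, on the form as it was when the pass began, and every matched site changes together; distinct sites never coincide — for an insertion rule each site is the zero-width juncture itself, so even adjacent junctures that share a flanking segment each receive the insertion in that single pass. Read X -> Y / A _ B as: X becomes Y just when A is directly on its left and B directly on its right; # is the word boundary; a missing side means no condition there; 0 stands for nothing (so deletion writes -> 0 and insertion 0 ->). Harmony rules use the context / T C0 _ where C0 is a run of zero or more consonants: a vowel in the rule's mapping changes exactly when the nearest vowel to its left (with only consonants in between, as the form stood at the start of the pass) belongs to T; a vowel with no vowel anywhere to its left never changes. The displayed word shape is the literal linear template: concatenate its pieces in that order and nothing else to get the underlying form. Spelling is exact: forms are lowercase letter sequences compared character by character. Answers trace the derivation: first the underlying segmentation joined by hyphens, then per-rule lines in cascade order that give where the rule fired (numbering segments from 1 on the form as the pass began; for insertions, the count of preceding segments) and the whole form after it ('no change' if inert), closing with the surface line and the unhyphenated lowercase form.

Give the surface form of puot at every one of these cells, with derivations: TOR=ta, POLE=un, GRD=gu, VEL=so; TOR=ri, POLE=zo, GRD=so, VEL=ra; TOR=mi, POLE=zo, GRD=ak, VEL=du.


cell TOR=ta, POLE=un, GRD=gu, VEL=so:
underlying: u-puot-ak-l-ru
1. f -> v, k -> g, p -> b, s -> z, t -> d / V _ V: fires at position(s) 2, 5: ubuodaklru
2. e -> o, i -> u / B C0 _: no change
surface: ubuodaklru

cell TOR=ri, POLE=zo, GRD=so, VEL=ra:
underlying: rim-puot-te-in-mz
1. f -> v, k -> g, p -> b, s -> z, t -> d / V _ V: no change
2. e -> o, i -> u / B C0 _: fires at position(s) 9: rimpuottoinmz
surface: rimpuottoinmz

cell TOR=mi, POLE=zo, GRD=ak, VEL=du:
underlying: re-puot-te-si-dli
1. f -> v, k -> g, p -> b, s -> z, t -> d / V _ V: fires at position(s) 3, 9: rebuottezidli
2. e -> o, i -> u / B C0 _: fires at position(s) 8: rebuottozidli
surface: rebuottozidli


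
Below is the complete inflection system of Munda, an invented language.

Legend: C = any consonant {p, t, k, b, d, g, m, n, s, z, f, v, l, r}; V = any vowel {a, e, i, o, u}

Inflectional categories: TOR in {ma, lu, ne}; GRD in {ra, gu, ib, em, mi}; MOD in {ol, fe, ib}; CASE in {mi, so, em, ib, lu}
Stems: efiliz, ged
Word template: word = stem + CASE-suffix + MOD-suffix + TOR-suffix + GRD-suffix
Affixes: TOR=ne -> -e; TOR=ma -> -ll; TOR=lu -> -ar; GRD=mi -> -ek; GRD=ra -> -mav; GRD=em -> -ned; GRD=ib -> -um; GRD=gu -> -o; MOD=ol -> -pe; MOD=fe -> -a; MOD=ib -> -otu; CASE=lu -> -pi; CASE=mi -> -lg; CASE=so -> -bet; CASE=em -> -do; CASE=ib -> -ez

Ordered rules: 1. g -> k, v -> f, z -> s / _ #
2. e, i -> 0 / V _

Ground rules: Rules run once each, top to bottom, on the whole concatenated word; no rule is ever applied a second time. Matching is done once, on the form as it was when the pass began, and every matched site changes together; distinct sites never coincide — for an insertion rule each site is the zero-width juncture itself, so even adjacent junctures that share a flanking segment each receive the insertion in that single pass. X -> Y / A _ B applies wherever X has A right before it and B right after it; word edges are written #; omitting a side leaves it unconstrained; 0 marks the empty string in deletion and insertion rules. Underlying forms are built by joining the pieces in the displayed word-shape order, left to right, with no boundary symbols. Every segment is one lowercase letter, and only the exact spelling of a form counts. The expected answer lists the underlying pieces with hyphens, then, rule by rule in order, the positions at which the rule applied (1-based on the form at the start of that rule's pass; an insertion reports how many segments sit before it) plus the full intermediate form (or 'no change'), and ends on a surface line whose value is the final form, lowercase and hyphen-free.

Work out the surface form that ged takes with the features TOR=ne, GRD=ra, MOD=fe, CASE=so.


underlying: ged-bet-a-e-mav
1. g -> k, v -> f, z -> s / _ #: fires at position(s) 11: gedbetaemaf
2. e, i -> 0 / V _: fires at position(s) 8: gedbetamaf
surface: gedbetamaf


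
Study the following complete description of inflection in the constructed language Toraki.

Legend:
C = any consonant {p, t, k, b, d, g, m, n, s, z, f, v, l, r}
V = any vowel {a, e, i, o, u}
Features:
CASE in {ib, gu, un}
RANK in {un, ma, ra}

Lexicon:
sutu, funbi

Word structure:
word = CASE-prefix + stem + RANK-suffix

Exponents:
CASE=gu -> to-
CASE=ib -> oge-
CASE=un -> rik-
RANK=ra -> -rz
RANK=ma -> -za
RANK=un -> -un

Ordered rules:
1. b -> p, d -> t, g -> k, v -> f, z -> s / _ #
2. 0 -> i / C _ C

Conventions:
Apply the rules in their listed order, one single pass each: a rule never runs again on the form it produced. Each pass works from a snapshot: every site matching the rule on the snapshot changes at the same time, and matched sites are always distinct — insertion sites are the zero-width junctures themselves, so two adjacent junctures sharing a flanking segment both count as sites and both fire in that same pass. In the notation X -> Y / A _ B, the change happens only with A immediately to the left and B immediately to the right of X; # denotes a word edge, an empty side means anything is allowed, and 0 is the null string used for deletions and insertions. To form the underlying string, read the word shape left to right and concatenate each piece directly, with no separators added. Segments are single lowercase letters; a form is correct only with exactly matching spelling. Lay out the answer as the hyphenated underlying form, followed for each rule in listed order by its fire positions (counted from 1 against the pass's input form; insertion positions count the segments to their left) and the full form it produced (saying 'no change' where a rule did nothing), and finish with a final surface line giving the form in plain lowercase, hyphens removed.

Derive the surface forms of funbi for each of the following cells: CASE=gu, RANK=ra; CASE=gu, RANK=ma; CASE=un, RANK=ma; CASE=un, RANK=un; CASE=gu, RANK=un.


cell CASE=gu, RANK=ra:
underlying: to-funbi-rz
1. b -> p, d -> t, g -> k, v -> f, z -> s / _ #: fires at position(s) 9: tofunbirs
2. 0 -> i / C _ C: inserts after position(s) 5, 8: tofunibiris
surface: tofunibiris

cell CASE=gu, RANK=ma:
underlying: to-funbi-za
1. b -> p, d -> t, g -> k, v -> f, z -> s / _ #: no change
2. 0 -> i / C _ C: inserts after position(s) 5: tofunibiza
surface: tofunibiza

cell CASE=un, RANK=ma:
underlying: rik-funbi-za
1. b -> p, d -> t, g -> k, v -> f, z -> s / _ #: no change
2. 0 -> i / C _ C: inserts after position(s) 3, 6: rikifunibiza
surface: rikifunibiza

cell CASE=un, RANK=un:
underlying: rik-funbi-un
1. b -> p, d -> t, g -> k, v -> f, z -> s / _ #: no change
2. 0 -> i / C _ C: inserts after position(s) 3, 6: rikifunibiun
surface: rikifunibiun

cell CASE=gu, RANK=un:
underlying: to-funbi-un
1. b -> p, d -> t, g -> k, v -> f, z -> s / _ #: no change
2. 0 -> i / C _ C: inserts after position(s) 5: tofunibiun
surface: tofunibiun


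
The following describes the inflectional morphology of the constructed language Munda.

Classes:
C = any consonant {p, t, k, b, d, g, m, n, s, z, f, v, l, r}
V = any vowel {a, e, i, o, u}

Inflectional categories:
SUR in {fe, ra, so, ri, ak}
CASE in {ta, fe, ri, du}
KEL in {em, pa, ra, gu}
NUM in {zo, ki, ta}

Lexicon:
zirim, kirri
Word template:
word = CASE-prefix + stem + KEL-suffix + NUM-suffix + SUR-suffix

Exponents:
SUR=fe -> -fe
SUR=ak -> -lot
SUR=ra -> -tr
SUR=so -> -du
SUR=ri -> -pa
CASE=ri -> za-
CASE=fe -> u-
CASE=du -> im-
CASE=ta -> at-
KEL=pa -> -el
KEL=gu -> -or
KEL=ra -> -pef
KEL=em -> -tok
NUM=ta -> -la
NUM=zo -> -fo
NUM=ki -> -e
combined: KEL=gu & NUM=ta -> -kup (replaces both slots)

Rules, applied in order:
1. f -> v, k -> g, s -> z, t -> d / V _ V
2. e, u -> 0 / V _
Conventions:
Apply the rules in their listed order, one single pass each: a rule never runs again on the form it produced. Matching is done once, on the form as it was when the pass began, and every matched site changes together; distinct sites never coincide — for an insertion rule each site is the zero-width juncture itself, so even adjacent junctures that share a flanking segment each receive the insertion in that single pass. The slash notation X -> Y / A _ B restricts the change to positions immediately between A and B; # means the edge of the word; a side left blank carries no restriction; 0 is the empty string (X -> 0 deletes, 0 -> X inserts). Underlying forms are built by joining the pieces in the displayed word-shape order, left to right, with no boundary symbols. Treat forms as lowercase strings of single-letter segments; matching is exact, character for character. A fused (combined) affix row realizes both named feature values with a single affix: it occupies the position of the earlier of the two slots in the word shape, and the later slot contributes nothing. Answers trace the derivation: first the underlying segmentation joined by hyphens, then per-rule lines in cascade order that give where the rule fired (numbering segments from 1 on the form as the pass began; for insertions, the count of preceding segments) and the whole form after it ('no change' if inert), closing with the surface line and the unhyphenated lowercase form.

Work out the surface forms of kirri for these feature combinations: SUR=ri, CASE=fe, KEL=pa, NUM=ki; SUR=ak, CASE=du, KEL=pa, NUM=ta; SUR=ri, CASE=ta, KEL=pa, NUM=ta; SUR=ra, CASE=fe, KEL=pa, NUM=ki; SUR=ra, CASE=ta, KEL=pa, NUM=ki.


cell SUR=ri, CASE=fe, KEL=pa, NUM=ki:
underlying: u-kirri-el-e-pa
1. f -> v, k -> g, s -> z, t -> d / V _ V: fires at position(s) 2: ugirrielepa
2. e, u -> 0 / V _: fires at position(s) 7: ugirrilepa
surface: ugirrilepa

cell SUR=ak, CASE=du, KEL=pa, NUM=ta:
underlying: im-kirri-el-la-lot
1. f -> v, k -> g, s -> z, t -> d / V _ V: no change
2. e, u -> 0 / V _: fires at position(s) 8: imkirrillalot
surface: imkirrillalot

cell SUR=ri, CASE=ta, KEL=pa, NUM=ta:
underlying: at-kirri-el-la-pa
1. f -> v, k -> g, s -> z, t -> d / V _ V: no change
2. e, u -> 0 / V _: fires at position(s) 8: atkirrillapa
surface: atkirrillapa

cell SUR=ra, CASE=fe, KEL=pa, NUM=ki:
underlying: u-kirri-el-e-tr
1. f -> v, k -> g, s -> z, t -> d / V _ V: fires at position(s) 2: ugirrieletr
2. e, u -> 0 / V _: fires at position(s) 7: ugirriletr
surface: ugirriletr

cell SUR=ra, CASE=ta, KEL=pa, NUM=ki:
underlying: at-kirri-el-e-tr
1. f -> v, k -> g, s -> z, t -> d / V _ V: no change
2. e, u -> 0 / V _: fires at position(s) 8: atkirriletr
surface: atkirriletr


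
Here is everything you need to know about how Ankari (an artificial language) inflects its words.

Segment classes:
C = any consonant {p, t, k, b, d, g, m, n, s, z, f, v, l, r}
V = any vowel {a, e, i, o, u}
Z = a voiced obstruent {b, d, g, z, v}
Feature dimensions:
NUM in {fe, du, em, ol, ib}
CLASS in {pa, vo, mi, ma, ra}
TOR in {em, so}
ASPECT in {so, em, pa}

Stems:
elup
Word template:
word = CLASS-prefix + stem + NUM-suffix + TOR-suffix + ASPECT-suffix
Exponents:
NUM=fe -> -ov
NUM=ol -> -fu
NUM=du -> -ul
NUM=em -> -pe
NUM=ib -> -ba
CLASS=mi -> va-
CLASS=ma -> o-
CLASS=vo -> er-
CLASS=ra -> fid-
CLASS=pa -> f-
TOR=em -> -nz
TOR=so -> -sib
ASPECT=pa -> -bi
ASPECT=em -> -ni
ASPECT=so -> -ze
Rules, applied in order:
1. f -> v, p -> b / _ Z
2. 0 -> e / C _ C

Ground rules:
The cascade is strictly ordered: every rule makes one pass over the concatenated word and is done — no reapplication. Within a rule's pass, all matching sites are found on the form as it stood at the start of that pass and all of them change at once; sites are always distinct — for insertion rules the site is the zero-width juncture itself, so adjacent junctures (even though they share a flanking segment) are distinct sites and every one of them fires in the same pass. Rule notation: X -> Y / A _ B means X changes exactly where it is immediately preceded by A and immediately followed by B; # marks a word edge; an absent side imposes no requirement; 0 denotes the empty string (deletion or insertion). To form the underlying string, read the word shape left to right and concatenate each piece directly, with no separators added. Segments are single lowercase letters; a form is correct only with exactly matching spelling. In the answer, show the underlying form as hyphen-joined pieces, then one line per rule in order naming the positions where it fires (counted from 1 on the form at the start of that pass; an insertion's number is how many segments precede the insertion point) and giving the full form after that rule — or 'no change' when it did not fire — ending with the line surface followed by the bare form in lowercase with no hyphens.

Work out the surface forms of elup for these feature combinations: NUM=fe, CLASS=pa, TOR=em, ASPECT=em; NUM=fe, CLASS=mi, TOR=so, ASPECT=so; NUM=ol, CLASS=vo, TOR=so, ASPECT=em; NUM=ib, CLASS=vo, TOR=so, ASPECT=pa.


cell NUM=fe, CLASS=pa, TOR=em, ASPECT=em:
underlying: f-elup-ov-nz-ni
1. f -> v, p -> b / _ Z: no change
2. 0 -> e / C _ C: inserts after position(s) 7, 8, 9: felupovenezeni
surface: felupovenezeni

cell NUM=fe, CLASS=mi, TOR=so, ASPECT=so:
underlying: va-elup-ov-sib-ze
1. f -> v, p -> b / _ Z: no change
2. 0 -> e / C _ C: inserts after position(s) 8, 11: vaelupovesibeze
surface: vaelupovesibeze

cell NUM=ol, CLASS=vo, TOR=so, ASPECT=em:
underlying: er-elup-fu-sib-ni
1. f -> v, p -> b / _ Z: no change
2. 0 -> e / C _ C: inserts after position(s) 6, 11: erelupefusibeni
surface: erelupefusibeni

cell NUM=ib, CLASS=vo, TOR=so, ASPECT=pa:
underlying: er-elup-ba-sib-bi
1. f -> v, p -> b / _ Z: fires at position(s) 6: erelubbasibbi
2. 0 -> e / C _ C: inserts after position(s) 6, 11: erelubebasibebi
surface: erelubebasibebi


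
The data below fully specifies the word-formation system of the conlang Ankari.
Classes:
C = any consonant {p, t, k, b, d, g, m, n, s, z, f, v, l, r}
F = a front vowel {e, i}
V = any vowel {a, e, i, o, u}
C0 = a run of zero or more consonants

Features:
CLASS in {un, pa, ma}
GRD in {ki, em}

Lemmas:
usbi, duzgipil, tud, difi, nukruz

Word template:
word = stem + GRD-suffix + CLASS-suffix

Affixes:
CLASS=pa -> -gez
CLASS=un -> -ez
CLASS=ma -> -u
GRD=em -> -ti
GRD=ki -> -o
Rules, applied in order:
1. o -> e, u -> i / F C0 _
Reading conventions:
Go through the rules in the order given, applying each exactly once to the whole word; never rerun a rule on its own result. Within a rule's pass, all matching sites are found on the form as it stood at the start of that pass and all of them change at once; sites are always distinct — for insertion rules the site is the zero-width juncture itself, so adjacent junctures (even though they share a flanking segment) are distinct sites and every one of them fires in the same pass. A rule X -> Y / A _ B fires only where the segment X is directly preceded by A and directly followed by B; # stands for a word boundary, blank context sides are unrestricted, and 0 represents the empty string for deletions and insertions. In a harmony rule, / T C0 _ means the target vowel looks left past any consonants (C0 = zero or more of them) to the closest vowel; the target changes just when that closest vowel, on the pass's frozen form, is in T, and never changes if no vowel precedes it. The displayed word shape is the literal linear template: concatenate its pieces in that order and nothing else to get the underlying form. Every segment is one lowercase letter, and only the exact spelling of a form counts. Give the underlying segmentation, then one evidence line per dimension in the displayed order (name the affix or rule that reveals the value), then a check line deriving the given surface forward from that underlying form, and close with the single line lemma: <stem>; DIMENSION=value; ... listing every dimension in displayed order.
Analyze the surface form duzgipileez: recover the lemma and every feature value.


underlying: duzgipil-o-ez
CLASS=un - signalled by the affix -ez
GRD=ki - signalled by the affix -o
check: duzgipiloez -> duzgipileez
lemma: duzgipil; CLASS=un; GRD=ki


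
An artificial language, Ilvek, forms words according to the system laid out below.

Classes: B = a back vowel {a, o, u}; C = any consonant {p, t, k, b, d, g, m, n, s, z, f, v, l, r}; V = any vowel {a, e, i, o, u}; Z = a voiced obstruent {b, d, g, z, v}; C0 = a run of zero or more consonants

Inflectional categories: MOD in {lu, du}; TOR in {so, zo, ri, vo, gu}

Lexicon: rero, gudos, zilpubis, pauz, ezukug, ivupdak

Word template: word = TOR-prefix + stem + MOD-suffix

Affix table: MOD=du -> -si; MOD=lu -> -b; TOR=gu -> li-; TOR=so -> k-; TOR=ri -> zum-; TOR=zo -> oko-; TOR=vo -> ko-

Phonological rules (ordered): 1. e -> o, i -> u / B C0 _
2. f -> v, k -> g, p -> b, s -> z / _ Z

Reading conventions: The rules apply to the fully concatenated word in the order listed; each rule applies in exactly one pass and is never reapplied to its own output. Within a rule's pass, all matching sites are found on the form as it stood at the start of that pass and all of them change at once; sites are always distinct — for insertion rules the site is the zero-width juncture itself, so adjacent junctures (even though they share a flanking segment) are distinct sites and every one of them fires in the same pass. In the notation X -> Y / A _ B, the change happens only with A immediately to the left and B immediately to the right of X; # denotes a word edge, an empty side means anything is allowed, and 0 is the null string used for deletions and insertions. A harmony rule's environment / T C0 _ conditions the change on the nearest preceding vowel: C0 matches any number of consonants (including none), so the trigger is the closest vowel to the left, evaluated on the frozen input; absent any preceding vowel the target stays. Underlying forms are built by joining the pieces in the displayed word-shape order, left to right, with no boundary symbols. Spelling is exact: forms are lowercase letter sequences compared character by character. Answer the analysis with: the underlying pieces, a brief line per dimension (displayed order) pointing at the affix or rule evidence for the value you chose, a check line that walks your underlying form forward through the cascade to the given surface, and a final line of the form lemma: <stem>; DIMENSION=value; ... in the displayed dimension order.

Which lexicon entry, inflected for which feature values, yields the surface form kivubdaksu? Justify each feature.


underlying: k-ivupdak-si
MOD=du - signalled by the affix -si
TOR=so - signalled by the affix k-
check: kivupdaksi -> kivupdaksu -> kivubdaksu
lemma: ivupdak; MOD=du; TOR=so


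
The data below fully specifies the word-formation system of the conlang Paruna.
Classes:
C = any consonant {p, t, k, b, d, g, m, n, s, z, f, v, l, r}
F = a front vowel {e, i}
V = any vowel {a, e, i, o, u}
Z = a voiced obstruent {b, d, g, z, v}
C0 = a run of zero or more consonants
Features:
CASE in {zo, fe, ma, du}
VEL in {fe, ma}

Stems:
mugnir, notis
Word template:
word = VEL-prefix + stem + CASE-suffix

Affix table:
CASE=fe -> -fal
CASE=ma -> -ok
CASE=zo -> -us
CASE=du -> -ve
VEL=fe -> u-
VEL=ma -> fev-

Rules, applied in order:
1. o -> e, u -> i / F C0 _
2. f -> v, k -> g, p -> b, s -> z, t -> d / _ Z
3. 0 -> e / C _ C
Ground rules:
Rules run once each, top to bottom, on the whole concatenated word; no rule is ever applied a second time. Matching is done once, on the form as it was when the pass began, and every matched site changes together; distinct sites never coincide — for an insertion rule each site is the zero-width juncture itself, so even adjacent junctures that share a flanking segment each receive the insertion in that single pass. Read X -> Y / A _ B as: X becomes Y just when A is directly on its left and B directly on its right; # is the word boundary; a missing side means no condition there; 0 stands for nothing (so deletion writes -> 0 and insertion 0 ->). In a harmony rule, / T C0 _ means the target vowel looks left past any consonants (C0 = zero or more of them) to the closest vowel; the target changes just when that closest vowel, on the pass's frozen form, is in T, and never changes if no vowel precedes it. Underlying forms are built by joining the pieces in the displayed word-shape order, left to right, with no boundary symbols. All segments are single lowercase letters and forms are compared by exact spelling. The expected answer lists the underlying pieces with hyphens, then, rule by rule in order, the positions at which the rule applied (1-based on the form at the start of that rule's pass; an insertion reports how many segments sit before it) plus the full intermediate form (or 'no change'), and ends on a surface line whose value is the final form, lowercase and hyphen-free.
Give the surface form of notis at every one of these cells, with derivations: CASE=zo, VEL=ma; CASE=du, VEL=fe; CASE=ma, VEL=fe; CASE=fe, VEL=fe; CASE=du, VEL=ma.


cell CASE=zo, VEL=ma:
underlying: fev-notis-us
1. o -> e, u -> i / F C0 _: fires at position(s) 5, 9: fevnetisis
2. f -> v, k -> g, p -> b, s -> z, t -> d / _ Z: no change
3. 0 -> e / C _ C: inserts after position(s) 3: fevenetisis
surface: fevenetisis

cell CASE=du, VEL=fe:
underlying: u-notis-ve
1. o -> e, u -> i / F C0 _: no change
2. f -> v, k -> g, p -> b, s -> z, t -> d / _ Z: fires at position(s) 6: unotizve
3. 0 -> e / C _ C: inserts after position(s) 6: unotizeve
surface: unotizeve

cell CASE=ma, VEL=fe:
underlying: u-notis-ok
1. o -> e, u -> i / F C0 _: fires at position(s) 7: unotisek
2. f -> v, k -> g, p -> b, s -> z, t -> d / _ Z: no change
3. 0 -> e / C _ C: no change
surface: unotisek

cell CASE=fe, VEL=fe:
underlying: u-notis-fal
1. o -> e, u -> i / F C0 _: no change
2. f -> v, k -> g, p -> b, s -> z, t -> d / _ Z: no change
3. 0 -> e / C _ C: inserts after position(s) 6: unotisefal
surface: unotisefal

cell CASE=du, VEL=ma:
underlying: fev-notis-ve
1. o -> e, u -> i / F C0 _: fires at position(s) 5: fevnetisve
2. f -> v, k -> g, p -> b, s -> z, t -> d / _ Z: fires at position(s) 8: fevnetizve
3. 0 -> e / C _ C: inserts after position(s) 3, 8: fevenetizeve
surface: fevenetizeve


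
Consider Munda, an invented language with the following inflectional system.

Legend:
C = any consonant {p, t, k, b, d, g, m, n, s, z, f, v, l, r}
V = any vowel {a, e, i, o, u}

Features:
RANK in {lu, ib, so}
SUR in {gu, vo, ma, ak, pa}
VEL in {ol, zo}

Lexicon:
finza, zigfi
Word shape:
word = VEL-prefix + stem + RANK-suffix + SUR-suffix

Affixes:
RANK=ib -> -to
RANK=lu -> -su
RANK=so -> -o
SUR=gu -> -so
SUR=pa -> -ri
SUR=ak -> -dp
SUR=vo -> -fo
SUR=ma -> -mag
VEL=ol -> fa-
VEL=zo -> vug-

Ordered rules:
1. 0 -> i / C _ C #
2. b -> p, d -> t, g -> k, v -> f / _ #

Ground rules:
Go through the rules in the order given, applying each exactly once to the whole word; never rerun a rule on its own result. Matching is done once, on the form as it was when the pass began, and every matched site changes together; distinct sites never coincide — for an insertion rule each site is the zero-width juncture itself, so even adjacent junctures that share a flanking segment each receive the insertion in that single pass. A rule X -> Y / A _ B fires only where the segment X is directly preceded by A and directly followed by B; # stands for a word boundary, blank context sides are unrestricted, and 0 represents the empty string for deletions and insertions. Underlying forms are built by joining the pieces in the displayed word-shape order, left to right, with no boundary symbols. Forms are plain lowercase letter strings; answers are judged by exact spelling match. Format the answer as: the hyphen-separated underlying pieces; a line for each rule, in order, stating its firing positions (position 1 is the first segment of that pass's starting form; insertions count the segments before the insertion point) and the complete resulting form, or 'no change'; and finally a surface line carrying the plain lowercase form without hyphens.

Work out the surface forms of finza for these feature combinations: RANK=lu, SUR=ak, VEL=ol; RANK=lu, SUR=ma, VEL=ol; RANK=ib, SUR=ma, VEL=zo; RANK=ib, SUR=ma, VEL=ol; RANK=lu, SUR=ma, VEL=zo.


cell RANK=lu, SUR=ak, VEL=ol:
underlying: fa-finza-su-dp
1. 0 -> i / C _ C #: inserts after position(s) 10: fafinzasudip
2. b -> p, d -> t, g -> k, v -> f / _ #: no change
surface: fafinzasudip

cell RANK=lu, SUR=ma, VEL=ol:
underlying: fa-finza-su-mag
1. 0 -> i / C _ C #: no change
2. b -> p, d -> t, g -> k, v -> f / _ #: fires at position(s) 12: fafinzasumak
surface: fafinzasumak

cell RANK=ib, SUR=ma, VEL=zo:
underlying: vug-finza-to-mag
1. 0 -> i / C _ C #: no change
2. b -> p, d -> t, g -> k, v -> f / _ #: fires at position(s) 13: vugfinzatomak
surface: vugfinzatomak

cell RANK=ib, SUR=ma, VEL=ol:
underlying: fa-finza-to-mag
1. 0 -> i / C _ C #: no change
2. b -> p, d -> t, g -> k, v -> f / _ #: fires at position(s) 12: fafinzatomak
surface: fafinzatomak

cell RANK=lu, SUR=ma, VEL=zo:
underlying: vug-finza-su-mag
1. 0 -> i / C _ C #: no change
2. b -> p, d -> t, g -> k, v -> f / _ #: fires at position(s) 13: vugfinzasumak
surface: vugfinzasumak


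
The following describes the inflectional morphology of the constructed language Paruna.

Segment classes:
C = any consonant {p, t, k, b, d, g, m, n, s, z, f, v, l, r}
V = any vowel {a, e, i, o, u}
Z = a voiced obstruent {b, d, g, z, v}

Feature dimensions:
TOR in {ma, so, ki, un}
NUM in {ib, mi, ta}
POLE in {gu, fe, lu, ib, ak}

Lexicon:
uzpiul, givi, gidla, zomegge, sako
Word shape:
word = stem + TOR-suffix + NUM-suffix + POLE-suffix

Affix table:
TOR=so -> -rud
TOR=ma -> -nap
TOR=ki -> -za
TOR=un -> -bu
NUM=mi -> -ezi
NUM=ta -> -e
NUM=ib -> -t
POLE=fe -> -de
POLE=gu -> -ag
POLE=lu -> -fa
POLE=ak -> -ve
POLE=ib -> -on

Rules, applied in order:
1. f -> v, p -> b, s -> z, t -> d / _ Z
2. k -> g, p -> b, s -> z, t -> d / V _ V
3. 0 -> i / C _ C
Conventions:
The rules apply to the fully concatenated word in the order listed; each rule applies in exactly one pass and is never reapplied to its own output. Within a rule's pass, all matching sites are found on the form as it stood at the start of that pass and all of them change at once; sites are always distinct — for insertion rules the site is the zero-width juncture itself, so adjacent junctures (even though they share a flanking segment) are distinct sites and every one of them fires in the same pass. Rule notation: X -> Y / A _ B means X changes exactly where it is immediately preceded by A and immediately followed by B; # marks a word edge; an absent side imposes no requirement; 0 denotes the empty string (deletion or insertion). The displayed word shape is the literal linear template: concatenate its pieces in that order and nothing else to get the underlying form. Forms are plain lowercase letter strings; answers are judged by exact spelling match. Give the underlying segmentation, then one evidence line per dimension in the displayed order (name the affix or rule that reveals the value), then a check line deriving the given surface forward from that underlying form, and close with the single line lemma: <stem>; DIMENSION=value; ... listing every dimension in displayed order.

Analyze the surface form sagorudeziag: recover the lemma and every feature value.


underlying: sako-rud-ezi-ag
TOR=so - signalled by the affix -rud
NUM=mi - signalled by the affix -ezi
POLE=gu - signalled by the affix -ag
check: sakorudeziag -> sakorudeziag -> sagorudeziag -> sagorudeziag
lemma: sako; TOR=so; NUM=mi; POLE=gu


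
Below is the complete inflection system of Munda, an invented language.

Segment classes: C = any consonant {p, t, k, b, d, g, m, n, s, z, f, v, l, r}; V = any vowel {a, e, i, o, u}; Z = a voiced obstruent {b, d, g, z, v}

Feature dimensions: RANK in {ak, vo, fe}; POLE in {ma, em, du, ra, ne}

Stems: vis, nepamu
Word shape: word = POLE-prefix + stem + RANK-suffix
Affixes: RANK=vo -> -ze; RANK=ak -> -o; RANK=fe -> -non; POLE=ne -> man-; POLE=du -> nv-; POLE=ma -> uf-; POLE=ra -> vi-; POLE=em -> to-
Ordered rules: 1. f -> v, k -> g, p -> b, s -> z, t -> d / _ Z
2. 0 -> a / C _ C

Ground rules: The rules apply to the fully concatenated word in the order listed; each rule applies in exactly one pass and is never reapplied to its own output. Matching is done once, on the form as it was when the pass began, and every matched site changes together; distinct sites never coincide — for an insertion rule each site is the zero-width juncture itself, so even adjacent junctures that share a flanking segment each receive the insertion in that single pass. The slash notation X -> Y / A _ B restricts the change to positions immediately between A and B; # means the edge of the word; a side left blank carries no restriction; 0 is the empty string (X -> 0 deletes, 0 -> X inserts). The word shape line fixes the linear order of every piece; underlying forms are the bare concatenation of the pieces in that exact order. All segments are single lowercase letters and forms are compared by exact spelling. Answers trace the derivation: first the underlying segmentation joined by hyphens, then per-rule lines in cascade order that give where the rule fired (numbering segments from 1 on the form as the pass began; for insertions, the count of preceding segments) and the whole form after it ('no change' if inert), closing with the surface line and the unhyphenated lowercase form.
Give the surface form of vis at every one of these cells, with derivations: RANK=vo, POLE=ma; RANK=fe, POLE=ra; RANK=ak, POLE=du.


cell RANK=vo, POLE=ma:
underlying: uf-vis-ze
1. f -> v, k -> g, p -> b, s -> z, t -> d / _ Z: fires at position(s) 2, 5: uvvizze
2. 0 -> a / C _ C: inserts after position(s) 2, 5: uvavizaze
surface: uvavizaze

cell RANK=fe, POLE=ra:
underlying: vi-vis-non
1. f -> v, k -> g, p -> b, s -> z, t -> d / _ Z: no change
2. 0 -> a / C _ C: inserts after position(s) 5: vivisanon
surface: vivisanon

cell RANK=ak, POLE=du:
underlying: nv-vis-o
1. f -> v, k -> g, p -> b, s -> z, t -> d / _ Z: no change
2. 0 -> a / C _ C: inserts after position(s) 1, 2: navaviso
surface: navaviso


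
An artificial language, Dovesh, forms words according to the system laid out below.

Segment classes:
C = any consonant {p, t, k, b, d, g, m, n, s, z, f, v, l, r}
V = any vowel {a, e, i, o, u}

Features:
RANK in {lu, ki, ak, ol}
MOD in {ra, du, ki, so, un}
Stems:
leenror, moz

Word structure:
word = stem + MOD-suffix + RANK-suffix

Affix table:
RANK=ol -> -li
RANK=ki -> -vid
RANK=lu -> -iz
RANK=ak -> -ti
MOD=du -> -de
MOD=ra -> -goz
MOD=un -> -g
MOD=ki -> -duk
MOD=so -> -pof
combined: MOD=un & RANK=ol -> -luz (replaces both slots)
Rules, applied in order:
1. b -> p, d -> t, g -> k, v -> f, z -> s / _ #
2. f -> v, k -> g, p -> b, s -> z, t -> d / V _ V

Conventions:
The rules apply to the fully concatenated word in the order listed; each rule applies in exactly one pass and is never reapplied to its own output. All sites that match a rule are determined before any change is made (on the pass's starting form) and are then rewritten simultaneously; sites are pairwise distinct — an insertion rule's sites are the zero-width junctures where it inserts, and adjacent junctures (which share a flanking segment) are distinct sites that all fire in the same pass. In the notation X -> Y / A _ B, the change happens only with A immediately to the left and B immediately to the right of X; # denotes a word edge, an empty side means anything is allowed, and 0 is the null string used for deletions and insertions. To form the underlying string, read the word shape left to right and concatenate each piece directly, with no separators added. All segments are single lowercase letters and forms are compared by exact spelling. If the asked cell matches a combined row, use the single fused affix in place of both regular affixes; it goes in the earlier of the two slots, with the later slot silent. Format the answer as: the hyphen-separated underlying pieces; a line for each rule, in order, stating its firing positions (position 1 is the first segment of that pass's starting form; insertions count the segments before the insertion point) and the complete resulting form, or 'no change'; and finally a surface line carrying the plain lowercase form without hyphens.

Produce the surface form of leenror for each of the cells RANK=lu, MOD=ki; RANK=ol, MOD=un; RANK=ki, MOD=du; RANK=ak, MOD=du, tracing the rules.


cell RANK=lu, MOD=ki:
underlying: leenror-duk-iz
1. b -> p, d -> t, g -> k, v -> f, z -> s / _ #: fires at position(s) 12: leenrordukis
2. f -> v, k -> g, p -> b, s -> z, t -> d / V _ V: fires at position(s) 10: leenrordugis
surface: leenrordugis

cell RANK=ol, MOD=un:
underlying: leenror-luz
1. b -> p, d -> t, g -> k, v -> f, z -> s / _ #: fires at position(s) 10: leenrorlus
2. f -> v, k -> g, p -> b, s -> z, t -> d / V _ V: no change
surface: leenrorlus

cell RANK=ki, MOD=du:
underlying: leenror-de-vid
1. b -> p, d -> t, g -> k, v -> f, z -> s / _ #: fires at position(s) 12: leenrordevit
2. f -> v, k -> g, p -> b, s -> z, t -> d / V _ V: no change
surface: leenrordevit

cell RANK=ak, MOD=du:
underlying: leenror-de-ti
1. b -> p, d -> t, g -> k, v -> f, z -> s / _ #: no change
2. f -> v, k -> g, p -> b, s -> z, t -> d / V _ V: fires at position(s) 10: leenrordedi
surface: leenrordedi


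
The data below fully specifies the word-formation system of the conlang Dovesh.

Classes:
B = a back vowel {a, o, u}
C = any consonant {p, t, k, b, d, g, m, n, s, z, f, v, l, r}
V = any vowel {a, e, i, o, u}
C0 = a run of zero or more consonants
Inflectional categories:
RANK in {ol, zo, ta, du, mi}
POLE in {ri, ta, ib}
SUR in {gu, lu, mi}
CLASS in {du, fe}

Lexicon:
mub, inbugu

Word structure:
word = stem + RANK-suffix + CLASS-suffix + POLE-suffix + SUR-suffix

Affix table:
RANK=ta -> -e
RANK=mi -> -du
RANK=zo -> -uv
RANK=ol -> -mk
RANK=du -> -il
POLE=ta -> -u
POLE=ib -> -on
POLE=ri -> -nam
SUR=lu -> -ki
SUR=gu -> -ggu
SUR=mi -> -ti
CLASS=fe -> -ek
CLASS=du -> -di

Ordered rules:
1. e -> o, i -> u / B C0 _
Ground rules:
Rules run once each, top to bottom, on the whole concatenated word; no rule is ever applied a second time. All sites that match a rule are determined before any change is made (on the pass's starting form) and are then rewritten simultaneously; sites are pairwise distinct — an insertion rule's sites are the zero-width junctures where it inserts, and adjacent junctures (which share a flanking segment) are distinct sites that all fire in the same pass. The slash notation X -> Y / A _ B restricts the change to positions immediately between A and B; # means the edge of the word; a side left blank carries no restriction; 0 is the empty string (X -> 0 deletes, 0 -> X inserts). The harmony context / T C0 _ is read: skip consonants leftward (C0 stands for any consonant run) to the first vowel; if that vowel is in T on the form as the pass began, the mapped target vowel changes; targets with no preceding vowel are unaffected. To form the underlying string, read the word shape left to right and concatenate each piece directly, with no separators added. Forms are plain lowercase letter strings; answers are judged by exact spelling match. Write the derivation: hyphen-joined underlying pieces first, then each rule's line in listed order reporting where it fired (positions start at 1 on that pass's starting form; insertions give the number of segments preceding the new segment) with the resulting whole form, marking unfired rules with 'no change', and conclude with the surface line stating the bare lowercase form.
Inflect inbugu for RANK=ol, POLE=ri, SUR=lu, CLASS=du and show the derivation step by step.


underlying: inbugu-mk-di-nam-ki
1. e -> o, i -> u / B C0 _: fires at position(s) 10, 15: inbugumkdunamku
surface: inbugumkdunamku


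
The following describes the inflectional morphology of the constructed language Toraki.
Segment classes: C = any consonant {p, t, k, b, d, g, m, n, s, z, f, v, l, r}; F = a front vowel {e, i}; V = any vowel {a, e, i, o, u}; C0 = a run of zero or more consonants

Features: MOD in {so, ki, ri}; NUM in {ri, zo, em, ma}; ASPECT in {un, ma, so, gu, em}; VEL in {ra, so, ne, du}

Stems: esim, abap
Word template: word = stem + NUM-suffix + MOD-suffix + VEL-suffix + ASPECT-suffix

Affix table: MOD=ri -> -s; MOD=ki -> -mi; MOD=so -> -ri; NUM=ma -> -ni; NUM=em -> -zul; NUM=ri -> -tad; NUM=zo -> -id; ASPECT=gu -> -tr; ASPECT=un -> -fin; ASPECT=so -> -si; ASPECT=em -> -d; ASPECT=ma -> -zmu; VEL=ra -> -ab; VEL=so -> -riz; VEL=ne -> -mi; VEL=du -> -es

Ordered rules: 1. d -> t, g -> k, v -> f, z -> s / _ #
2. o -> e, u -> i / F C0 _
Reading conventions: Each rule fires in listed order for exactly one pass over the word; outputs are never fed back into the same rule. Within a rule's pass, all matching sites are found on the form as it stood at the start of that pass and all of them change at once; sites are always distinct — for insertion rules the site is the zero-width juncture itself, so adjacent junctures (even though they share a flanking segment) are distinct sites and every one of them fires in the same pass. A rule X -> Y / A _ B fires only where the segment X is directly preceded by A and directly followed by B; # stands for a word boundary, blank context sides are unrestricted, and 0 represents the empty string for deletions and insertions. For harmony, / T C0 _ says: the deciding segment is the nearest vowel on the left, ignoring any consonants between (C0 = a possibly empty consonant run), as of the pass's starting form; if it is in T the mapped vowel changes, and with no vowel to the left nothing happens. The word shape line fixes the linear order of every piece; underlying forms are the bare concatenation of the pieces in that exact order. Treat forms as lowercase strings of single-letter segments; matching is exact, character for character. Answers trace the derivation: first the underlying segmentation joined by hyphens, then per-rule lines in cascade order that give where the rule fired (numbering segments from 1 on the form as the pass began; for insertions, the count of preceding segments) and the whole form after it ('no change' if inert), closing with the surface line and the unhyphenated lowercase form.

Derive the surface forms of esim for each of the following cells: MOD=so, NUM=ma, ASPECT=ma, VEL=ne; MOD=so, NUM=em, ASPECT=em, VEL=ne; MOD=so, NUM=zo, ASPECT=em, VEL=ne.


cell MOD=so, NUM=ma, ASPECT=ma, VEL=ne:
underlying: esim-ni-ri-mi-zmu
1. d -> t, g -> k, v -> f, z -> s / _ #: no change
2. o -> e, u -> i / F C0 _: fires at position(s) 13: esimnirimizmi
surface: esimnirimizmi

cell MOD=so, NUM=em, ASPECT=em, VEL=ne:
underlying: esim-zul-ri-mi-d
1. d -> t, g -> k, v -> f, z -> s / _ #: fires at position(s) 12: esimzulrimit
2. o -> e, u -> i / F C0 _: fires at position(s) 6: esimzilrimit
surface: esimzilrimit

cell MOD=so, NUM=zo, ASPECT=em, VEL=ne:
underlying: esim-id-ri-mi-d
1. d -> t, g -> k, v -> f, z -> s / _ #: fires at position(s) 11: esimidrimit
2. o -> e, u -> i / F C0 _: no change
surface: esimidrimit
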